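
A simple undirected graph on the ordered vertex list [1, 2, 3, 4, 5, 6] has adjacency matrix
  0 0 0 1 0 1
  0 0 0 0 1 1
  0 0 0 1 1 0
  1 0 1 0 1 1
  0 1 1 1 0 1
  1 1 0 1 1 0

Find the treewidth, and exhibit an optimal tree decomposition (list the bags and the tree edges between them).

Each bag holds 3 vertices, so the decomposition has width 2, which upper-bounds the treewidth. Conversely, {2, 5, 6} is a clique of size 3, and the vertices of any clique must share a bag in every tree decomposition; so some bag has ≥ 3 vertices and tw(G) ≥ 2. Hence tw(G) = 2 exactly.

Treewidth 2.
One such decomposition:
Bags: B1 = {3, 4, 5}  B2 = {4, 5, 6}  B3 = {1, 4, 6}  B4 = {2, 5, 6}
Tree: B1–B2, B2–B3, B2–B4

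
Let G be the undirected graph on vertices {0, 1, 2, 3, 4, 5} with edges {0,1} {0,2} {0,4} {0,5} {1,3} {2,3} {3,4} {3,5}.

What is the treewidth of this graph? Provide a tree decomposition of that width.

Treewidth 2.
Bags: B1 = {0, 1, 3}  B2 = {0, 3, 4}  B3 = {0, 3, 5}  B4 = {0, 2, 3}
Tree: B1–B2, B2–B3, B3–B4

Every bag has size at most 3, so the width is 3 − 1 = 2 and tw(G) ≤ 2. The edges 3–1–0–4–3 form a cycle, so G is not a tree and its treewidth is at least 2. Therefore the treewidth is 2.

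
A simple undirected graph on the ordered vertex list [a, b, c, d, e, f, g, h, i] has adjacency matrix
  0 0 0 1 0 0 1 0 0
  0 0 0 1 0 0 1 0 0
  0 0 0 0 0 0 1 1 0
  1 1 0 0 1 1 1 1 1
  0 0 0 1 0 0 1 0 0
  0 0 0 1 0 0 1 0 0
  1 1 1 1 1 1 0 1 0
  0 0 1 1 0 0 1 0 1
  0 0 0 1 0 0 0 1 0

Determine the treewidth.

A width-2 tree decomposition is:
Bags: B1 = {b, d, g}  B2 = {d, g, h}  B3 = {d, h, i}  B4 = {d, e, g}  B5 = {d, f, g}  B6 = {a, d, g}  B7 = {c, g, h}
Tree: B1–B2, B2–B3, B2–B4, B4–B5, B2–B6, B2–B7
Every bag has size at most 3, so the width is 3 − 1 = 2 and tw(G) ≤ 2. On the other hand G contains the 3-clique {d, f, g}. A clique must lie in a single bag of any decomposition, so no decomposition can have width below 2. Hence tw(G) = 2 exactly.

2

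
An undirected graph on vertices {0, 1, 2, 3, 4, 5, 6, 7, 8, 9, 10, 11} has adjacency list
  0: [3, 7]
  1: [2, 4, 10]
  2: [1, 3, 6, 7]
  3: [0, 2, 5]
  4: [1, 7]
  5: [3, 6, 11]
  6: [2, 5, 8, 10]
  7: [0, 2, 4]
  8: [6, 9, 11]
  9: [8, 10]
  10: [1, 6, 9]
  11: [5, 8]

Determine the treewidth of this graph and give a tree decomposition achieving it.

Treewidth 3.
Bags: B1 = {5, 8, 9, 11}  B2 = {5, 6, 8, 9}  B3 = {5, 6, 9, 10}  B4 = {3, 5, 6, 10}  B5 = {2, 3, 6, 10}  B6 = {1, 2, 3, 10}  B7 = {0, 1, 2, 3}  B8 = {0, 1, 2, 7}  B9 = {0, 1, 4, 7}
Tree: B1–B2, B2–B3, B3–B4, B4–B5, B5–B6, B6–B7, B7–B8, B8–B9

Each bag holds 4 vertices, so the decomposition has width 3, which upper-bounds the treewidth. For the lower bound: the 4 vertex sets {8,9,11}, {5}, {6}, {1,2,3,10} are disjoint, each induces a connected subgraph, and every pair is joined by at least one edge of G. Contracting each set to a single vertex therefore yields K_{4} as a minor, and since treewidth is minor-monotone, tw(G) ≥ tw(K_{4}) = 3. Therefore the treewidth is 3.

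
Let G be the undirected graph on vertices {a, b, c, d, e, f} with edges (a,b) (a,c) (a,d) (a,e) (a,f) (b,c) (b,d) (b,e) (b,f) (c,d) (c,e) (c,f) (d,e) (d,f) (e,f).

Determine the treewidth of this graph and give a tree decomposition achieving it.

Treewidth 5.
One optimal decomposition is:
Bags: B1 = {a, b, c, d, e, f}
Tree: (single bag)

With just one bag of size 6, the width is 6 − 1 = 5, so tw(G) ≤ 5. Conversely, {a, b, c, d, e, f} is a clique of size 6, and the vertices of any clique must share a bag in every tree decomposition; so some bag has ≥ 6 vertices and tw(G) ≥ 5. Therefore the treewidth is 5.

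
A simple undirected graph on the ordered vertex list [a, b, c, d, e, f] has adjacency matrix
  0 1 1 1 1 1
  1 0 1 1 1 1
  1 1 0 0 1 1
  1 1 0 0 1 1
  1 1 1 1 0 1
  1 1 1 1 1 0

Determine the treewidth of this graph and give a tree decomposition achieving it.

Each bag holds 5 vertices, so the decomposition has width 4, which upper-bounds the treewidth. For the lower bound, the 5 vertices {a, b, d, e, f} are pairwise adjacent, and any tree decomposition puts a clique entirely inside one bag — forcing width ≥ 4. The upper and lower bounds meet at 4, so that is the treewidth.

Treewidth 4.
Bags: B1 = {a, b, c, e, f}  B2 = {a, b, d, e, f}
Tree: B1–B2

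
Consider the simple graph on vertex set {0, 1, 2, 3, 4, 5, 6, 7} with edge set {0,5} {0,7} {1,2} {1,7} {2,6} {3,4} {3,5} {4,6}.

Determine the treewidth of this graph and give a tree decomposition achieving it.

Treewidth 2.
One optimal decomposition is:
Bags: B1 = {3, 4, 5}  B2 = {0, 4, 5}  B3 = {0, 4, 7}  B4 = {1, 4, 7}  B5 = {1, 2, 4}  B6 = {2, 4, 6}
Tree: B1–B2, B2–B3, B3–B4, B4–B5, B5–B6

Each bag holds 3 vertices, so the decomposition has width 2, which upper-bounds the treewidth. Since 4–3–5–0–7–1–2–6–4 is a cycle in G, G is not acyclic. Forests are exactly the graphs of treewidth ≤ 1, so tw(G) ≥ 2. Therefore the treewidth is 2.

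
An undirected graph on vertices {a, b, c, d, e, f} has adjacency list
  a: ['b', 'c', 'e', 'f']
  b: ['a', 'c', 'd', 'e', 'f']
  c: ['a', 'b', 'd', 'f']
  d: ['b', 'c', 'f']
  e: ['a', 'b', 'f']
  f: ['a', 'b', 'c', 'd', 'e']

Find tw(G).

A width-3 tree decomposition is:
Bags: B1 = {a, b, c, f}  B2 = {a, b, e, f}  B3 = {b, c, d, f}
Tree: B1–B2, B1–B3
The largest bag has 4 vertices, giving width 3; this decomposition certifies tw(G) ≤ 3. On the other hand G contains the 4-clique {a, b, e, f}. A clique must lie in a single bag of any decomposition, so no decomposition can have width below 3. Therefore the treewidth is 3.

3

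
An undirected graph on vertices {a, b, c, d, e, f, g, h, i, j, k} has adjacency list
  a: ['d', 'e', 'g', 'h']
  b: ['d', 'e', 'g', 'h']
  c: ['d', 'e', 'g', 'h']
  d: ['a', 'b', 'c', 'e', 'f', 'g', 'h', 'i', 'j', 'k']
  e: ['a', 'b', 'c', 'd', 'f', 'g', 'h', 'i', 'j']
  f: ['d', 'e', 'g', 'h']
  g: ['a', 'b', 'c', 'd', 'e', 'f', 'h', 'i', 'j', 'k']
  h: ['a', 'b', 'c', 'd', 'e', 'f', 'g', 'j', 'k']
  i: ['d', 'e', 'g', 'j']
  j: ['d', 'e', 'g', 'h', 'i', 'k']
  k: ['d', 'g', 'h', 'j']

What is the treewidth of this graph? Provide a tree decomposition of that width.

Each bag holds 5 vertices, so the decomposition has width 4, which upper-bounds the treewidth. For the lower bound, the 5 vertices {d, e, f, g, h} are pairwise adjacent, and any tree decomposition puts a clique entirely inside one bag — forcing width ≥ 4. Combining the bounds, tw(G) = 4.

Treewidth 4.
One such decomposition:
Bags: B1 = {b, d, e, g, h}  B2 = {c, d, e, g, h}  B3 = {d, e, g, h, j}  B4 = {a, d, e, g, h}  B5 = {d, e, g, i, j}  B6 = {d, g, h, j, k}  B7 = {d, e, f, g, h}
Tree: B1–B2, B1–B3, B3–B4, B3–B5, B3–B6, B3–B7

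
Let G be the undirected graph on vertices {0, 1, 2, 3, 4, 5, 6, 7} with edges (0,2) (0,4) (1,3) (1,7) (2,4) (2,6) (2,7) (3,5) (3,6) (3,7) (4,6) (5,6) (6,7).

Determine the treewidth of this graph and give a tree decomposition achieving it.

Treewidth 2.
One optimal decomposition is:
Bags: B1 = {2, 4, 6}  B2 = {2, 6, 7}  B3 = {3, 6, 7}  B4 = {0, 2, 4}  B5 = {1, 3, 7}  B6 = {3, 5, 6}
Tree: B1–B2, B2–B3, B1–B4, B3–B5, B3–B6

The largest bag has 3 vertices, giving width 2; this decomposition certifies tw(G) ≤ 2. Conversely, {0, 2, 4} is a clique of size 3, and the vertices of any clique must share a bag in every tree decomposition; so some bag has ≥ 3 vertices and tw(G) ≥ 2. Combining the bounds, tw(G) = 2.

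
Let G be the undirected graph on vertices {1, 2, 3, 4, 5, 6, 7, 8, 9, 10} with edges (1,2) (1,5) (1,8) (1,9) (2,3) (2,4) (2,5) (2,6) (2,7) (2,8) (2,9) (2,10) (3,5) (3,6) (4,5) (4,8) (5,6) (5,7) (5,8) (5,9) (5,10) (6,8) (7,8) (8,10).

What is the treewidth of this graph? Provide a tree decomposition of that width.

Treewidth 3.
Bags: B1 = {2, 5, 7, 8}  B2 = {2, 5, 8, 10}  B3 = {2, 4, 5, 8}  B4 = {2, 5, 6, 8}  B5 = {1, 2, 5, 8}  B6 = {1, 2, 5, 9}  B7 = {2, 3, 5, 6}
Tree: B1–B2, B1–B3, B1–B4, B4–B5, B5–B6, B4–B7

Every bag has size at most 4, so the width is 4 − 1 = 3 and tw(G) ≤ 3. For the lower bound, the 4 vertices {1, 2, 5, 8} are pairwise adjacent, and any tree decomposition puts a clique entirely inside one bag — forcing width ≥ 3. Therefore the treewidth is 3.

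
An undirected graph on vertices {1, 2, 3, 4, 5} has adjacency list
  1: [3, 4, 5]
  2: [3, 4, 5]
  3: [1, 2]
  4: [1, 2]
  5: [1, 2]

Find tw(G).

A width-2 tree decomposition is:
Bags: B1 = {1, 2, 5}  B2 = {1, 2, 4}  B3 = {1, 2, 3}
Tree: B1–B2, B2–B3
Each bag holds 3 vertices, so the decomposition has width 2, which upper-bounds the treewidth. For the lower bound, G contains the cycle 2–5–1–4–2, so G is not a forest; only forests have treewidth ≤ 1, hence tw(G) ≥ 2. Combining the bounds, tw(G) = 2.

2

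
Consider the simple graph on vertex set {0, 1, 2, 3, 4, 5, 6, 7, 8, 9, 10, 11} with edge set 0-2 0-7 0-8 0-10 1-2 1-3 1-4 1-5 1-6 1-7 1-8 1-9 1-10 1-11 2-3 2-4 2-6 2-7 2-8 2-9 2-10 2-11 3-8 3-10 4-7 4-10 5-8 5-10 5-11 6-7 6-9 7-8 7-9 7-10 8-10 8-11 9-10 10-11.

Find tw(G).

4

A width-4 tree decomposition is:
Bags: B1 = {1, 2, 3, 8, 10}  B2 = {1, 2, 7, 8, 10}  B3 = {1, 2, 4, 7, 10}  B4 = {1, 2, 7, 9, 10}  B5 = {1, 2, 8, 10, 11}  B6 = {1, 5, 8, 10, 11}  B7 = {1, 2, 6, 7, 9}  B8 = {0, 2, 7, 8, 10}
Tree: B1–B2, B2–B3, B2–B4, B2–B5, B5–B6, B4–B7, B2–B8
Each bag holds 5 vertices, so the decomposition has width 4, which upper-bounds the treewidth. On the other hand G contains the 5-clique {0, 2, 7, 8, 10}. A clique must lie in a single bag of any decomposition, so no decomposition can have width below 4. Combining the bounds, tw(G) = 4.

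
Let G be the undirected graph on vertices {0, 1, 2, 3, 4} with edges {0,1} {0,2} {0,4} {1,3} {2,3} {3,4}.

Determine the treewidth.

A width-2 tree decomposition is:
Bags: B1 = {0, 1, 3}  B2 = {0, 3, 4}  B3 = {0, 2, 3}
Tree: B1–B2, B2–B3
Every bag has size at most 3, so the width is 3 − 1 = 2 and tw(G) ≤ 2. The edges 3–1–0–4–3 form a cycle, so G is not a tree and its treewidth is at least 2. Combining the bounds, tw(G) = 2.

2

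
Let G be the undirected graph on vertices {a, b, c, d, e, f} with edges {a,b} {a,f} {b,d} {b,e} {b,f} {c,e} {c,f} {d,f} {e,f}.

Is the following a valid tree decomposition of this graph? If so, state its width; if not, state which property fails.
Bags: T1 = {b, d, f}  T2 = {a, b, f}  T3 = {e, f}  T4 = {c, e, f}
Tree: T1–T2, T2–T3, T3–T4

No — edge (b,e) lies in no bag.

A tree decomposition must satisfy three properties: every vertex lies in some bag; for every edge, both endpoints lie together in some bag; and for every vertex, the bags containing it form a connected subtree. Here edge (b,e) lies in no bag, so the decomposition is invalid.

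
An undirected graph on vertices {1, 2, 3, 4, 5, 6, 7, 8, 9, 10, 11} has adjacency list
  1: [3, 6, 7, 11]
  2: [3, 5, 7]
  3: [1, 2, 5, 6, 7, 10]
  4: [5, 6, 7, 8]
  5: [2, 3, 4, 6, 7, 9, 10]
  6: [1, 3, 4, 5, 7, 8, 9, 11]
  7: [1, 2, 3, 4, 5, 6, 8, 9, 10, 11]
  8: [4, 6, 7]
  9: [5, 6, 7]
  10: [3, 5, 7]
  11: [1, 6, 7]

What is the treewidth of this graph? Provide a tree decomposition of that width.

Each bag holds 4 vertices, so the decomposition has width 3, which upper-bounds the treewidth. Conversely, {2, 3, 5, 7} is a clique of size 4, and the vertices of any clique must share a bag in every tree decomposition; so some bag has ≥ 4 vertices and tw(G) ≥ 3. Hence tw(G) = 3 exactly.

Treewidth 3.
Bags: B1 = {1, 3, 6, 7}  B2 = {3, 5, 6, 7}  B3 = {1, 6, 7, 11}  B4 = {5, 6, 7, 9}  B5 = {4, 5, 6, 7}  B6 = {4, 6, 7, 8}  B7 = {3, 5, 7, 10}  B8 = {2, 3, 5, 7}
Tree: B1–B2, B1–B3, B2–B4, B2–B5, B5–B6, B2–B7, B7–B8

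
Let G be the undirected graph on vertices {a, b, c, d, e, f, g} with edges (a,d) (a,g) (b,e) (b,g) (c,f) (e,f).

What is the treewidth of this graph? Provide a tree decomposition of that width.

Every bag has size at most 2, so the width is 2 − 1 = 1 and tw(G) ≤ 1. Since G has at least one edge (e.g. c–f), it is not an edgeless graph, so tw(G) ≥ 1. Therefore the treewidth is 1.

Treewidth 1.
One optimal decomposition is:
Bags: B1 = {c, f}  B2 = {e, f}  B3 = {b, e}  B4 = {b, g}  B5 = {a, g}  B6 = {a, d}
Tree: B1–B2, B2–B3, B3–B4, B4–B5, B5–B6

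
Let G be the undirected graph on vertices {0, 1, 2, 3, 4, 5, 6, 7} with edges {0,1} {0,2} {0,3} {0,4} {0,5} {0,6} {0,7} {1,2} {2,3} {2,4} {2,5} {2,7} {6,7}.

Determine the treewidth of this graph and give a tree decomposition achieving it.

Treewidth 2.
One such decomposition:
Bags: B1 = {0, 2, 7}  B2 = {0, 2, 4}  B3 = {0, 2, 3}  B4 = {0, 6, 7}  B5 = {0, 2, 5}  B6 = {0, 1, 2}
Tree: B1–B2, B1–B3, B1–B4, B3–B5, B5–B6

Every bag has size at most 3, so the width is 3 − 1 = 2 and tw(G) ≤ 2. On the other hand G contains the 3-clique {0, 1, 2}. A clique must lie in a single bag of any decomposition, so no decomposition can have width below 2. The upper and lower bounds meet at 2, so that is the treewidth.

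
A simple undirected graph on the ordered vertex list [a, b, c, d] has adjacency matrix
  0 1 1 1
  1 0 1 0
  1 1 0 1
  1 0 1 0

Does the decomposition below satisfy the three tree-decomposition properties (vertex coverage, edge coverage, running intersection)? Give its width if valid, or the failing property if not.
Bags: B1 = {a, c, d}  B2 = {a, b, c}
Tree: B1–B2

Every vertex of G appears in some bag (union = {a, b, c, d}); every edge is covered by a bag; and for each vertex v the set of bags containing v is connected in the bag tree. The decomposition is therefore valid. The largest bag has 3 vertices, so the width is 2.

Yes; width 2.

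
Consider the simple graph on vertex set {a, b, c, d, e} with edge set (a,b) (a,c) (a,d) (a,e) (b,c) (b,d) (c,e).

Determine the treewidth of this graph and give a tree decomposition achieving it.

Treewidth 2.
One optimal decomposition is:
Bags: B1 = {a, c, e}  B2 = {a, b, c}  B3 = {a, b, d}
Tree: B1–B2, B2–B3

Each bag holds 3 vertices, so the decomposition has width 2, which upper-bounds the treewidth. On the other hand G contains the 3-clique {a, b, d}. A clique must lie in a single bag of any decomposition, so no decomposition can have width below 2. Combining the bounds, tw(G) = 2.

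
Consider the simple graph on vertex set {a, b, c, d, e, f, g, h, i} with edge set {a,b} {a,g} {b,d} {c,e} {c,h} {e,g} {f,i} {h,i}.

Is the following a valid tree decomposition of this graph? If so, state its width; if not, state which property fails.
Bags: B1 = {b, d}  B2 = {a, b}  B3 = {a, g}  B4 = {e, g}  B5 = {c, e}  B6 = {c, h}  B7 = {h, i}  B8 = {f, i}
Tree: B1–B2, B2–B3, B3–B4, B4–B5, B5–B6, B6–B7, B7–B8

Yes; width 1.

Checking the three conditions: (i) the bags cover all of {a, b, c, d, e, f, g, h, i}; (ii) for each edge, some bag contains both endpoints; (iii) the bags containing any fixed vertex form a subtree. All hold, so the decomposition is valid with width 2 − 1 = 1.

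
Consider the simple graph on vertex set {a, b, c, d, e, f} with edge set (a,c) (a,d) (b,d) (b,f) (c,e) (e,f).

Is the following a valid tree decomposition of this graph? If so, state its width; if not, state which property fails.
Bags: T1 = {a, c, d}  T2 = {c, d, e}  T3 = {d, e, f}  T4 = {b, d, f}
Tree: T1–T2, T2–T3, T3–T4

Checking the three conditions: (i) the bags cover all of {a, b, c, d, e, f}; (ii) for each edge, some bag contains both endpoints; (iii) the bags containing any fixed vertex form a subtree. All hold, so the decomposition is valid with width 3 − 1 = 2.

Yes; width 2.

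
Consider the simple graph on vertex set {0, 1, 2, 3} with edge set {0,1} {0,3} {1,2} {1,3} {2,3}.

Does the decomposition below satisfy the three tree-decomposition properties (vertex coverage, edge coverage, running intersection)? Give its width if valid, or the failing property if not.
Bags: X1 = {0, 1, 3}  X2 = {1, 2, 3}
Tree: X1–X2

Every vertex of G appears in some bag (union = {0, 1, 2, 3}); every edge is covered by a bag; and for each vertex v the set of bags containing v is connected in the bag tree. The decomposition is therefore valid. The largest bag has 3 vertices, so the width is 2.

Yes; width 2.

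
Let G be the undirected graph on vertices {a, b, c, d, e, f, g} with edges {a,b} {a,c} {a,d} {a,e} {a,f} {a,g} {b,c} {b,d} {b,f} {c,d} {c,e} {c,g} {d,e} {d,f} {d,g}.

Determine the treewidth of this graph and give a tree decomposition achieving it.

Treewidth 3.
One such decomposition:
Bags: B1 = {a, b, c, d}  B2 = {a, b, d, f}  B3 = {a, c, d, g}  B4 = {a, c, d, e}
Tree: B1–B2, B1–B3, B1–B4

Each bag holds 4 vertices, so the decomposition has width 3, which upper-bounds the treewidth. Conversely, {a, c, d, g} is a clique of size 4, and the vertices of any clique must share a bag in every tree decomposition; so some bag has ≥ 4 vertices and tw(G) ≥ 3. The upper and lower bounds meet at 3, so that is the treewidth.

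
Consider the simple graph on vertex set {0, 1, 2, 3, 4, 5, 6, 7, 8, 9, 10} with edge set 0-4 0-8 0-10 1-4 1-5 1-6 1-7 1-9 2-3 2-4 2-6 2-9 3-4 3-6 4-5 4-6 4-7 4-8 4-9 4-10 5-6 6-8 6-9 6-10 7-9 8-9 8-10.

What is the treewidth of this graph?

3

A width-3 tree decomposition is:
Bags: B1 = {2, 4, 6, 9}  B2 = {4, 6, 8, 9}  B3 = {1, 4, 6, 9}  B4 = {4, 6, 8, 10}  B5 = {0, 4, 8, 10}  B6 = {1, 4, 5, 6}  B7 = {2, 3, 4, 6}  B8 = {1, 4, 7, 9}
Tree: B1–B2, B2–B3, B2–B4, B4–B5, B3–B6, B1–B7, B3–B8
Every bag has size at most 4, so the width is 4 − 1 = 3 and tw(G) ≤ 3. Conversely, {0, 4, 8, 10} is a clique of size 4, and the vertices of any clique must share a bag in every tree decomposition; so some bag has ≥ 4 vertices and tw(G) ≥ 3. Therefore the treewidth is 3.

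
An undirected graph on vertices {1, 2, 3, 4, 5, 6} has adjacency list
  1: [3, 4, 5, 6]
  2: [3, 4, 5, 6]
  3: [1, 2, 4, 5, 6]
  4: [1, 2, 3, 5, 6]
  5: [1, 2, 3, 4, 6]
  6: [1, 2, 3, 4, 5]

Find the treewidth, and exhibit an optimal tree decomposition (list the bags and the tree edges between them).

Each bag holds 5 vertices, so the decomposition has width 4, which upper-bounds the treewidth. For the lower bound, the 5 vertices {1, 3, 4, 5, 6} are pairwise adjacent, and any tree decomposition puts a clique entirely inside one bag — forcing width ≥ 4. The upper and lower bounds meet at 4, so that is the treewidth.

Treewidth 4.
Bags: B1 = {2, 3, 4, 5, 6}  B2 = {1, 3, 4, 5, 6}
Tree: B1–B2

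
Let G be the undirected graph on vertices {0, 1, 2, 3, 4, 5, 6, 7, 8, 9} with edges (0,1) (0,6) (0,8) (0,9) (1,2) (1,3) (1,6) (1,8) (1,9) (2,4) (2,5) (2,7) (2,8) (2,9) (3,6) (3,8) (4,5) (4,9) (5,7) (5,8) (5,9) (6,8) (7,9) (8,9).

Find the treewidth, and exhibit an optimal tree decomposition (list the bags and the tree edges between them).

The largest bag has 4 vertices, giving width 3; this decomposition certifies tw(G) ≤ 3. For the lower bound, the 4 vertices {0, 1, 8, 9} are pairwise adjacent, and any tree decomposition puts a clique entirely inside one bag — forcing width ≥ 3. The upper and lower bounds meet at 3, so that is the treewidth.

Treewidth 3.
One such decomposition:
Bags: B1 = {2, 4, 5, 9}  B2 = {2, 5, 8, 9}  B3 = {2, 5, 7, 9}  B4 = {1, 2, 8, 9}  B5 = {0, 1, 8, 9}  B6 = {0, 1, 6, 8}  B7 = {1, 3, 6, 8}
Tree: B1–B2, B1–B3, B2–B4, B4–B5, B5–B6, B6–B7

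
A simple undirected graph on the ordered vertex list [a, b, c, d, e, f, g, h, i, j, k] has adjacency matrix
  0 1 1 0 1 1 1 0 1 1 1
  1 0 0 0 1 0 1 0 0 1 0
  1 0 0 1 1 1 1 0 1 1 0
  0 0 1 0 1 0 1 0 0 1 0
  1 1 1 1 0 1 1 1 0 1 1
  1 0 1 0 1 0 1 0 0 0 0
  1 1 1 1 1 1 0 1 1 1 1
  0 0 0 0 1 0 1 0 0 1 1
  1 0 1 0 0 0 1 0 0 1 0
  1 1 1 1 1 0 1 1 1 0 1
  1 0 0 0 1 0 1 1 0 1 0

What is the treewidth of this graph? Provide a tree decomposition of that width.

Each bag holds 5 vertices, so the decomposition has width 4, which upper-bounds the treewidth. For the lower bound, the 5 vertices {c, d, e, g, j} are pairwise adjacent, and any tree decomposition puts a clique entirely inside one bag — forcing width ≥ 4. The upper and lower bounds meet at 4, so that is the treewidth.

Treewidth 4.
Bags: B1 = {a, c, e, g, j}  B2 = {a, c, g, i, j}  B3 = {a, b, e, g, j}  B4 = {c, d, e, g, j}  B5 = {a, e, g, j, k}  B6 = {e, g, h, j, k}  B7 = {a, c, e, f, g}
Tree: B1–B2, B1–B3, B1–B4, B1–B5, B5–B6, B1–B7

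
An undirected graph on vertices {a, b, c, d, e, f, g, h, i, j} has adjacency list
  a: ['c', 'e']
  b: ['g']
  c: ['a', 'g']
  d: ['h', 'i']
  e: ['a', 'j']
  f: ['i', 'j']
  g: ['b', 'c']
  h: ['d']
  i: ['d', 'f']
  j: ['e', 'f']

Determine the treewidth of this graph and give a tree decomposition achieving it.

Treewidth 1.
One optimal decomposition is:
Bags: B1 = {d, h}  B2 = {d, i}  B3 = {f, i}  B4 = {f, j}  B5 = {e, j}  B6 = {a, e}  B7 = {a, c}  B8 = {c, g}  B9 = {b, g}
Tree: B1–B2, B2–B3, B3–B4, B4–B5, B5–B6, B6–B7, B7–B8, B8–B9

The largest bag has 2 vertices, giving width 1; this decomposition certifies tw(G) ≤ 1. Any graph with an edge has treewidth ≥ 1, and G has the edge h–d. The upper and lower bounds meet at 1, so that is the treewidth.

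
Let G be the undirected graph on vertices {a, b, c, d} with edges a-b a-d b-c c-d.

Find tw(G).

2

A width-2 tree decomposition is:
Bags: B1 = {a, b, d}  B2 = {b, c, d}
Tree: B1–B2
The largest bag has 3 vertices, giving width 2; this decomposition certifies tw(G) ≤ 2. The edges b–a–d–c–b form a cycle, so G is not a tree and its treewidth is at least 2. Hence tw(G) = 2 exactly.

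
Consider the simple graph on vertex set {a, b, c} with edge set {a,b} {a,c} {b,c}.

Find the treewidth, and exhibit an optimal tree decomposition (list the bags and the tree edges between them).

A single bag containing all 3 vertices is trivially a valid decomposition of width 2. On the other hand G contains the 3-clique {a, b, c}. A clique must lie in a single bag of any decomposition, so no decomposition can have width below 2. Therefore the treewidth is 2.

Treewidth 2.
One such decomposition:
Bags: B1 = {a, b, c}
Tree: (single bag)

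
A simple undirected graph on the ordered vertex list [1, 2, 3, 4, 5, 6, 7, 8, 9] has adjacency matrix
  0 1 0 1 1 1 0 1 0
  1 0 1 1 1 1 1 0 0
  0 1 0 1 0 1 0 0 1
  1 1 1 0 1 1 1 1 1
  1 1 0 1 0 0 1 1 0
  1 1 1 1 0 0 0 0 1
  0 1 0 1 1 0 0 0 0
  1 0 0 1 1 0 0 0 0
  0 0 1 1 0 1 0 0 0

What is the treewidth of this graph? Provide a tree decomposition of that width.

Treewidth 3.
One optimal decomposition is:
Bags: B1 = {1, 2, 4, 5}  B2 = {2, 4, 5, 7}  B3 = {1, 2, 4, 6}  B4 = {2, 3, 4, 6}  B5 = {1, 4, 5, 8}  B6 = {3, 4, 6, 9}
Tree: B1–B2, B1–B3, B3–B4, B1–B5, B4–B6

Every bag has size at most 4, so the width is 4 − 1 = 3 and tw(G) ≤ 3. For the lower bound, the 4 vertices {1, 4, 5, 8} are pairwise adjacent, and any tree decomposition puts a clique entirely inside one bag — forcing width ≥ 3. Combining the bounds, tw(G) = 3.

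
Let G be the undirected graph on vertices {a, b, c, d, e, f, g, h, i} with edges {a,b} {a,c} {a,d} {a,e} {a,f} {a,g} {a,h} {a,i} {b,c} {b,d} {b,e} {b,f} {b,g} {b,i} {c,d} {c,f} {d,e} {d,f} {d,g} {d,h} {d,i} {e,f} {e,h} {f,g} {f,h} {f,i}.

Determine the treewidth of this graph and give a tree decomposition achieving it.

Each bag holds 5 vertices, so the decomposition has width 4, which upper-bounds the treewidth. On the other hand G contains the 5-clique {a, d, e, f, h}. A clique must lie in a single bag of any decomposition, so no decomposition can have width below 4. Hence tw(G) = 4 exactly.

Treewidth 4.
Bags: B1 = {a, b, d, f, i}  B2 = {a, b, d, f, g}  B3 = {a, b, d, e, f}  B4 = {a, b, c, d, f}  B5 = {a, d, e, f, h}
Tree: B1–B2, B2–B3, B2–B4, B3–B5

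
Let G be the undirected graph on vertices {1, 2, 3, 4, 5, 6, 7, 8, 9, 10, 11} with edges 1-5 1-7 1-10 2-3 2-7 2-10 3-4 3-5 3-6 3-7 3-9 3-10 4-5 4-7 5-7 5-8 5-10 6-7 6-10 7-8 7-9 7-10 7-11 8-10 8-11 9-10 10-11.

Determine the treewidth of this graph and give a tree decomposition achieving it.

Treewidth 3.
Bags: B1 = {3, 5, 7, 10}  B2 = {5, 7, 8, 10}  B3 = {1, 5, 7, 10}  B4 = {7, 8, 10, 11}  B5 = {2, 3, 7, 10}  B6 = {3, 4, 5, 7}  B7 = {3, 7, 9, 10}  B8 = {3, 6, 7, 10}
Tree: B1–B2, B1–B3, B2–B4, B1–B5, B1–B6, B5–B7, B7–B8

The largest bag has 4 vertices, giving width 3; this decomposition certifies tw(G) ≤ 3. Conversely, {7, 8, 10, 11} is a clique of size 4, and the vertices of any clique must share a bag in every tree decomposition; so some bag has ≥ 4 vertices and tw(G) ≥ 3. The upper and lower bounds meet at 3, so that is the treewidth.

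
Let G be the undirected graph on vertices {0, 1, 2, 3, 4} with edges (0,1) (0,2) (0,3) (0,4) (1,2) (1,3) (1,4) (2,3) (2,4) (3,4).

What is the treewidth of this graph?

4

A width-4 tree decomposition is:
Bags: B1 = {0, 1, 2, 3, 4}
Tree: (single bag)
With just one bag of size 5, the width is 5 − 1 = 4, so tw(G) ≤ 4. On the other hand G contains the 5-clique {0, 1, 2, 3, 4}. A clique must lie in a single bag of any decomposition, so no decomposition can have width below 4. Hence tw(G) = 4 exactly.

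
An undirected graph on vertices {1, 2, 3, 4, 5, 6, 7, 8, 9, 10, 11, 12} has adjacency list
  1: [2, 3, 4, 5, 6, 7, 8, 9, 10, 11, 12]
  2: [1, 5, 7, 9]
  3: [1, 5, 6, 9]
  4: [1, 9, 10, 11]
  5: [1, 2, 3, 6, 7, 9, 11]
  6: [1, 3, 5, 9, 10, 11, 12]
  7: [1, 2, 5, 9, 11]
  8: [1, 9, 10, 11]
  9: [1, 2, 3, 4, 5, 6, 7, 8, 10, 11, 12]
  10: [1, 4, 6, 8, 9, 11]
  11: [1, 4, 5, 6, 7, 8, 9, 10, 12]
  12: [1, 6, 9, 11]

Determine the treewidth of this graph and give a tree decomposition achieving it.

Treewidth 4.
One such decomposition:
Bags: B1 = {1, 3, 5, 6, 9}  B2 = {1, 5, 6, 9, 11}  B3 = {1, 6, 9, 11, 12}  B4 = {1, 5, 7, 9, 11}  B5 = {1, 6, 9, 10, 11}  B6 = {1, 2, 5, 7, 9}  B7 = {1, 4, 9, 10, 11}  B8 = {1, 8, 9, 10, 11}
Tree: B1–B2, B2–B3, B2–B4, B2–B5, B4–B6, B5–B7, B7–B8

Every bag has size at most 5, so the width is 5 − 1 = 4 and tw(G) ≤ 4. On the other hand G contains the 5-clique {1, 8, 9, 10, 11}. A clique must lie in a single bag of any decomposition, so no decomposition can have width below 4. The upper and lower bounds meet at 4, so that is the treewidth.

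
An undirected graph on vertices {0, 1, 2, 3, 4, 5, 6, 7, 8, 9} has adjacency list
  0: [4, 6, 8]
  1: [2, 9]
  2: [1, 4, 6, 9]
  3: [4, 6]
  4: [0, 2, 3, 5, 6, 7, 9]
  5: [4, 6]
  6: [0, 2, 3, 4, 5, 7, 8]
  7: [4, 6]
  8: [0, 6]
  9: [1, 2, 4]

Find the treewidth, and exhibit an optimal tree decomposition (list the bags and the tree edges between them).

Treewidth 2.
Bags: B1 = {2, 4, 6}  B2 = {2, 4, 9}  B3 = {4, 5, 6}  B4 = {0, 4, 6}  B5 = {4, 6, 7}  B6 = {0, 6, 8}  B7 = {1, 2, 9}  B8 = {3, 4, 6}
Tree: B1–B2, B1–B3, B3–B4, B1–B5, B4–B6, B2–B7, B4–B8

Each bag holds 3 vertices, so the decomposition has width 2, which upper-bounds the treewidth. On the other hand G contains the 3-clique {0, 6, 8}. A clique must lie in a single bag of any decomposition, so no decomposition can have width below 2. Therefore the treewidth is 2.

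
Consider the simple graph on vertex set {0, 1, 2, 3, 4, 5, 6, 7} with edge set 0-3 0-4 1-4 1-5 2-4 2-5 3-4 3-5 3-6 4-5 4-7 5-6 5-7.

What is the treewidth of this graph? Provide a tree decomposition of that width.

Every bag has size at most 3, so the width is 3 − 1 = 2 and tw(G) ≤ 2. On the other hand G contains the 3-clique {0, 3, 4}. A clique must lie in a single bag of any decomposition, so no decomposition can have width below 2. Combining the bounds, tw(G) = 2.

Treewidth 2.
One such decomposition:
Bags: B1 = {4, 5, 7}  B2 = {3, 4, 5}  B3 = {1, 4, 5}  B4 = {0, 3, 4}  B5 = {3, 5, 6}  B6 = {2, 4, 5}
Tree: B1–B2, B1–B3, B2–B4, B2–B5, B3–B6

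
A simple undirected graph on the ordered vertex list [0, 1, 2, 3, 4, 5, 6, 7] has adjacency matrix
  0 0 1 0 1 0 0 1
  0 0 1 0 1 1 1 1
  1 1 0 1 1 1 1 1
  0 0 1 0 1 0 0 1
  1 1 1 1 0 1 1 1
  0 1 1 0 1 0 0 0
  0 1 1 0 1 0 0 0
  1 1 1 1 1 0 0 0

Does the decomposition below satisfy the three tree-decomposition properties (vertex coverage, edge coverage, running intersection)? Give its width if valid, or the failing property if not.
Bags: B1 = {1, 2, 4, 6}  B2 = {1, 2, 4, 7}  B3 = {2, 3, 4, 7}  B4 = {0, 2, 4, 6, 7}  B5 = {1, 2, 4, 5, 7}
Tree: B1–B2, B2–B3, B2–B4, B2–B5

A tree decomposition must satisfy three properties: every vertex lies in some bag; for every edge, both endpoints lie together in some bag; and for every vertex, the bags containing it form a connected subtree. Here bags containing vertex 6 are not connected in the tree, so the decomposition is invalid.

No — bags containing vertex 6 are not connected in the tree.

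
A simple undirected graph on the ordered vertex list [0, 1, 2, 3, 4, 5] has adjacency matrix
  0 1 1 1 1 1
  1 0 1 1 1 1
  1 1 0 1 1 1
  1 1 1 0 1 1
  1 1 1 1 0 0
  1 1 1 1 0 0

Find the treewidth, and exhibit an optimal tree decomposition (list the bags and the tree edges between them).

The largest bag has 5 vertices, giving width 4; this decomposition certifies tw(G) ≤ 4. On the other hand G contains the 5-clique {0, 1, 2, 3, 4}. A clique must lie in a single bag of any decomposition, so no decomposition can have width below 4. Hence tw(G) = 4 exactly.

Treewidth 4.
One optimal decomposition is:
Bags: B1 = {0, 1, 2, 3, 4}  B2 = {0, 1, 2, 3, 5}
Tree: B1–B2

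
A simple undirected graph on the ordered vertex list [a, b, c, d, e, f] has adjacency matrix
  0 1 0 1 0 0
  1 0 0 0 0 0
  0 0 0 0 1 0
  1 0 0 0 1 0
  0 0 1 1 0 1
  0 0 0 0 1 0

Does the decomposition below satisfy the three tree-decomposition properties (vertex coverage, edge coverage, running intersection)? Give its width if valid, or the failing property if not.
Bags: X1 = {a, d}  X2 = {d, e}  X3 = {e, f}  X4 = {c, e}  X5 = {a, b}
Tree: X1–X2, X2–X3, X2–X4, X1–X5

Yes; width 1.

Checking the three conditions: (i) the bags cover all of {a, b, c, d, e, f}; (ii) for each edge, some bag contains both endpoints; (iii) the bags containing any fixed vertex form a subtree. All hold, so the decomposition is valid with width 2 − 1 = 1.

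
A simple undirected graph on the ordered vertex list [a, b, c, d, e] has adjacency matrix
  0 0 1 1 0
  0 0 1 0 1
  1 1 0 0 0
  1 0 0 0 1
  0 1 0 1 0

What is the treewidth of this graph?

2

A width-2 tree decomposition is:
Bags: B1 = {a, c, d}  B2 = {c, d, e}  B3 = {b, c, e}
Tree: B1–B2, B2–B3
The largest bag has 3 vertices, giving width 2; this decomposition certifies tw(G) ≤ 2. Since c–a–d–e–b–c is a cycle in G, G is not acyclic. Forests are exactly the graphs of treewidth ≤ 1, so tw(G) ≥ 2. Combining the bounds, tw(G) = 2.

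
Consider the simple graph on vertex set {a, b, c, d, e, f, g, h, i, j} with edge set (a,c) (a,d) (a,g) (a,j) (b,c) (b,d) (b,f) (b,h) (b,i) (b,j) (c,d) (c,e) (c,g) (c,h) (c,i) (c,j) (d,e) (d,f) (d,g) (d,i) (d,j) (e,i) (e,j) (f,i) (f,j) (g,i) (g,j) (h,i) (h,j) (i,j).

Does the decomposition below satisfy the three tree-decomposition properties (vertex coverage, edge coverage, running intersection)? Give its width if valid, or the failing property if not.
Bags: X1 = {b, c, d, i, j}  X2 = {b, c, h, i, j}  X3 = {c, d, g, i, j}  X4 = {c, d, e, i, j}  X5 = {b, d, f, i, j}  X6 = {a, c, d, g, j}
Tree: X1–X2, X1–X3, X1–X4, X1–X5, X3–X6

Vertex coverage: the bags together contain {a, b, c, d, e, f, g, h, i, j}, the full vertex set. Edge coverage: each edge of G has both endpoints in at least one bag. Running intersection: for every vertex, the bags containing it form a connected subtree. All three properties hold, so this is a valid tree decomposition of width max|bag| − 1 = 4, and hence tw(G) ≤ 4.

Yes; width 4.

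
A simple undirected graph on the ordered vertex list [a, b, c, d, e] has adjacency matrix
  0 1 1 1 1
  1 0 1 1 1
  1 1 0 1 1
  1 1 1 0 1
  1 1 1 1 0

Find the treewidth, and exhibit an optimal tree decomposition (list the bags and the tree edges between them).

A single bag containing all 5 vertices is trivially a valid decomposition of width 4. On the other hand G contains the 5-clique {a, b, c, d, e}. A clique must lie in a single bag of any decomposition, so no decomposition can have width below 4. Therefore the treewidth is 4.

Treewidth 4.
One such decomposition:
Bags: B1 = {a, b, c, d, e}
Tree: (single bag)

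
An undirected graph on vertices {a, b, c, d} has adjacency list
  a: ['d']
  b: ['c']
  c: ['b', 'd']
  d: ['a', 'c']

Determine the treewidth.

A width-1 tree decomposition is:
Bags: B1 = {c, d}  B2 = {a, d}  B3 = {b, c}
Tree: B1–B2, B1–B3
Every bag has size at most 2, so the width is 2 − 1 = 1 and tw(G) ≤ 1. Any graph with an edge has treewidth ≥ 1, and G has the edge d–c. The upper and lower bounds meet at 1, so that is the treewidth.

1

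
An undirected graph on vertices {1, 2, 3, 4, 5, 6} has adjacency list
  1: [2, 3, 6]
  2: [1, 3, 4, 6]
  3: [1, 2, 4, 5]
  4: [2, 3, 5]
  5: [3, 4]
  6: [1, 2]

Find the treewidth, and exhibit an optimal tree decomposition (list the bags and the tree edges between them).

Treewidth 2.
Bags: B1 = {2, 3, 4}  B2 = {1, 2, 3}  B3 = {3, 4, 5}  B4 = {1, 2, 6}
Tree: B1–B2, B1–B3, B2–B4

Every bag has size at most 3, so the width is 3 − 1 = 2 and tw(G) ≤ 2. On the other hand G contains the 3-clique {1, 2, 3}. A clique must lie in a single bag of any decomposition, so no decomposition can have width below 2. Combining the bounds, tw(G) = 2.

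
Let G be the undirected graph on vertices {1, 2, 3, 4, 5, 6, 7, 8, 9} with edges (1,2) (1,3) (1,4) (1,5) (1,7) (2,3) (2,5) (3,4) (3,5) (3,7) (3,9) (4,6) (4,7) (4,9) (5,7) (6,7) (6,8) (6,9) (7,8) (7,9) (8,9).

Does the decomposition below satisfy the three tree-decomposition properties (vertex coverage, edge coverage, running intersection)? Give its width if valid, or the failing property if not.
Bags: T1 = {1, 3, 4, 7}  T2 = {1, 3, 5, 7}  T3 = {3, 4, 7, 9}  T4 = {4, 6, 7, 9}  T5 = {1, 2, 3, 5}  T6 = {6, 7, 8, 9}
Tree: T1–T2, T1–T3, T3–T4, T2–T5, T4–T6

Yes; width 3.

Every vertex of G appears in some bag (union = {1, 2, 3, 4, 5, 6, 7, 8, 9}); every edge is covered by a bag; and for each vertex v the set of bags containing v is connected in the bag tree. The decomposition is therefore valid. The largest bag has 4 vertices, so the width is 3.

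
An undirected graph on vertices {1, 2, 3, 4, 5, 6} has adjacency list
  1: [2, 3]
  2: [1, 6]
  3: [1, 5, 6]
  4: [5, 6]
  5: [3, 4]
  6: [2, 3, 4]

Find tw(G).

2

A width-2 tree decomposition is:
Bags: B1 = {4, 5, 6}  B2 = {3, 5, 6}  B3 = {2, 3, 6}  B4 = {1, 2, 3}
Tree: B1–B2, B2–B3, B3–B4
Each bag holds 3 vertices, so the decomposition has width 2, which upper-bounds the treewidth. Since 4–5–3–6–4 is a cycle in G, G is not acyclic. Forests are exactly the graphs of treewidth ≤ 1, so tw(G) ≥ 2. Hence tw(G) = 2 exactly.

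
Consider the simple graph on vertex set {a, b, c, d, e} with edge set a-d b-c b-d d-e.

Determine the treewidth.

A width-1 tree decomposition is:
Bags: B1 = {b, c}  B2 = {b, d}  B3 = {d, e}  B4 = {a, d}
Tree: B1–B2, B2–B3, B2–B4
Each bag holds 2 vertices, so the decomposition has width 1, which upper-bounds the treewidth. Any graph with an edge has treewidth ≥ 1, and G has the edge b–c. Therefore the treewidth is 1.

1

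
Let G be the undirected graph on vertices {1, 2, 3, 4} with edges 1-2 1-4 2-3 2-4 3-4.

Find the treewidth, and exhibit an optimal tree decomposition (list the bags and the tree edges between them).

Every bag has size at most 3, so the width is 3 − 1 = 2 and tw(G) ≤ 2. On the other hand G contains the 3-clique {1, 2, 4}. A clique must lie in a single bag of any decomposition, so no decomposition can have width below 2. Combining the bounds, tw(G) = 2.

Treewidth 2.
Bags: B1 = {1, 2, 4}  B2 = {2, 3, 4}
Tree: B1–B2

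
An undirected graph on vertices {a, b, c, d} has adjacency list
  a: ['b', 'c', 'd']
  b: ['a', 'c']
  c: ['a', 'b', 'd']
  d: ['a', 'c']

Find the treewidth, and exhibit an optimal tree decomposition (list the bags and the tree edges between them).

Treewidth 2.
One optimal decomposition is:
Bags: B1 = {a, c, d}  B2 = {a, b, c}
Tree: B1–B2

The largest bag has 3 vertices, giving width 2; this decomposition certifies tw(G) ≤ 2. For the lower bound, the 3 vertices {a, c, d} are pairwise adjacent, and any tree decomposition puts a clique entirely inside one bag — forcing width ≥ 2. Combining the bounds, tw(G) = 2.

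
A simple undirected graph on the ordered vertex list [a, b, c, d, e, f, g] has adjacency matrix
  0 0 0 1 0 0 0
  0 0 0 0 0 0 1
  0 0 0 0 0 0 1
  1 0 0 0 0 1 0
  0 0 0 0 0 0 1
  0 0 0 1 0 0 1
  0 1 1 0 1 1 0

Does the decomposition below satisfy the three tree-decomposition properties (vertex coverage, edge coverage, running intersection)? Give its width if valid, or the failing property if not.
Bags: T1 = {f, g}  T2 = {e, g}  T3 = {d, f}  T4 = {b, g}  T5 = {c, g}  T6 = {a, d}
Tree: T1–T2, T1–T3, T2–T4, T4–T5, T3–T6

Yes; width 1.

Vertex coverage: the bags together contain {a, b, c, d, e, f, g}, the full vertex set. Edge coverage: each edge of G has both endpoints in at least one bag. Running intersection: for every vertex, the bags containing it form a connected subtree. All three properties hold, so this is a valid tree decomposition of width max|bag| − 1 = 1, and hence tw(G) ≤ 1.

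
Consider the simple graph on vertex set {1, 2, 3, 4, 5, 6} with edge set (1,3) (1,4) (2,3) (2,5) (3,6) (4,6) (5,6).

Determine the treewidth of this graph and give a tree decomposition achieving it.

Treewidth 2.
Bags: B1 = {2, 3, 5}  B2 = {3, 5, 6}  B3 = {1, 3, 6}  B4 = {1, 4, 6}
Tree: B1–B2, B2–B3, B3–B4

Each bag holds 3 vertices, so the decomposition has width 2, which upper-bounds the treewidth. Since 2–5–6–3–2 is a cycle in G, G is not acyclic. Forests are exactly the graphs of treewidth ≤ 1, so tw(G) ≥ 2. Combining the bounds, tw(G) = 2.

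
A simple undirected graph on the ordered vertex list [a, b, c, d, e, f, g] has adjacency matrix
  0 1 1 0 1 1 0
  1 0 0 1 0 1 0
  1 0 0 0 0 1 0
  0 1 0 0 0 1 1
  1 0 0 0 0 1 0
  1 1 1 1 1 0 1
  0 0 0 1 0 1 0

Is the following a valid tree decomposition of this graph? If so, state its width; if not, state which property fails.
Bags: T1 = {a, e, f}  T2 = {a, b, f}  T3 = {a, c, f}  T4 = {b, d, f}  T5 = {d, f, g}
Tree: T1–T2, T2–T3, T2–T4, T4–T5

Yes; width 2.

Vertex coverage: the bags together contain {a, b, c, d, e, f, g}, the full vertex set. Edge coverage: each edge of G has both endpoints in at least one bag. Running intersection: for every vertex, the bags containing it form a connected subtree. All three properties hold, so this is a valid tree decomposition of width max|bag| − 1 = 2, and hence tw(G) ≤ 2.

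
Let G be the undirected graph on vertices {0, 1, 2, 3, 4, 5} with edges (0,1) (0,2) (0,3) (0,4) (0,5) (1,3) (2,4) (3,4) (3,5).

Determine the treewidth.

A width-2 tree decomposition is:
Bags: B1 = {0, 3, 4}  B2 = {0, 1, 3}  B3 = {0, 2, 4}  B4 = {0, 3, 5}
Tree: B1–B2, B1–B3, B1–B4
Every bag has size at most 3, so the width is 3 − 1 = 2 and tw(G) ≤ 2. For the lower bound, the 3 vertices {0, 2, 4} are pairwise adjacent, and any tree decomposition puts a clique entirely inside one bag — forcing width ≥ 2. Hence tw(G) = 2 exactly.

2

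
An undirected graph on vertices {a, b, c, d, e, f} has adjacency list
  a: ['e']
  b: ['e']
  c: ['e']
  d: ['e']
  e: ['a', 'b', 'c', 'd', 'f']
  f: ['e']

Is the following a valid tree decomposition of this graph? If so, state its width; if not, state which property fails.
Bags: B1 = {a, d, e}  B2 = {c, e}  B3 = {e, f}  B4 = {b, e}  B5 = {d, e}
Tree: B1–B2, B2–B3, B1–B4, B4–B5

No — bags containing vertex d are not connected in the tree.

A tree decomposition must satisfy three properties: every vertex lies in some bag; for every edge, both endpoints lie together in some bag; and for every vertex, the bags containing it form a connected subtree. Here bags containing vertex d are not connected in the tree, so the decomposition is invalid.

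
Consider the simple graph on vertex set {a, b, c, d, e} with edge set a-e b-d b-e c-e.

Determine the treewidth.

A width-1 tree decomposition is:
Bags: B1 = {b, e}  B2 = {b, d}  B3 = {c, e}  B4 = {a, e}
Tree: B1–B2, B1–B3, B3–B4
Every bag has size at most 2, so the width is 2 − 1 = 1 and tw(G) ≤ 1. G has an edge, so its treewidth is at least 1. Therefore the treewidth is 1.

1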